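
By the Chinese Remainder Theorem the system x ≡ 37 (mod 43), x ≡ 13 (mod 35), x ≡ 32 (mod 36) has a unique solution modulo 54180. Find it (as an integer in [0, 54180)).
x ≡ 11948 (mod 54180); the representative in [0, 54180) is 11948

The moduli 43, 35, 36 are pairwise coprime, so by the CRT there is a unique solution mod 43·35·36 = 54180.
Solve by successive substitution. Start with x ≡ 37 (mod 43).
  Combine with x ≡ 13 (mod 35): write x = 37 + 43·t and require 37 + 43·t ≡ 13 (mod 35), i.e. 43·t ≡ 13 − 37 ≡ 11 (mod 35). Since 43^(−1) ≡ 22 (mod 35) (43 ≡ 8 (mod 35)), t ≡ 22·11 ≡ 32 (mod 35). So x ≡ 37 + 43·32 = 1413 (mod 1505).
  Combine with x ≡ 32 (mod 36): write x = 1413 + 1505·t and require 1413 + 1505·t ≡ 32 (mod 36), i.e. 1505·t ≡ 32 − 1413 ≡ 23 (mod 36). Since 1505^(−1) ≡ 5 (mod 36) (1505 ≡ 29 (mod 36)), t ≡ 5·23 ≡ 7 (mod 36). So x ≡ 1413 + 1505·7 = 11948 (mod 54180).
Unique solution in [0, 54180): x = 11948.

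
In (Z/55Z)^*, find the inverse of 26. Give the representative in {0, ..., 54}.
26^(−1) ≡ 36 (mod 55)

Apply the extended Euclidean algorithm to (55, 26), tracking rows (r, s, t) with s·55 + t·26 = r. Each division r_prev = q·r_cur + r_new produces the new row as (previous row) − q·(current row):
  row A: (55, 1, 0)   [1·55 + 0·26 = 55]
  row B: (26, 0, 1)   [0·55 + 1·26 = 26]
  55 = 2·26 + 3   → row C = row A − 2·row B = (3, 1, −2)   [check: 1·55 − 2·26 = 3]
  26 = 8·3 + 2   → row D = row B − 8·row C = (2, −8, 17)   [check: −8·55 + 17·26 = 2]
  3 = 1·2 + 1   → row E = row C − 1·row D = (1, 9, −19)   [check: 9·55 − 19·26 = 1]
  2 = 2·1 + 0   → remainder 0, stop. gcd = 1 (last nonzero row E).
The gcd is 1, so 26 is invertible mod 55. The last nonzero row gives 9·55 − 19·26 = 1, so t = −19. So 26^(−1) ≡ −19 ≡ 36 (mod 55). Verify: 26 · 36 = 936 ≡ 1 (mod 55). ✓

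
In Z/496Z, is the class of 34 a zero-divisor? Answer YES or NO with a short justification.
YES

gcd(34, 496) = 2 > 1, so 34 is not a unit in Z/496Z. In Z/nZ every nonzero non-unit is a zero-divisor: explicitly, take b = 496/gcd = 248 ≠ 0 (mod 496); then 34·248 = 8432 = 17·496, i.e. 34·248 ≡ 0 (mod 496). So 34 is a zero-divisor.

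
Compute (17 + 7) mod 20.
4

Both summands are already reduced mod 20. 17 + 7 = 24; 24 = 1·20 + 4, so (17 + 7) mod 20 = 4.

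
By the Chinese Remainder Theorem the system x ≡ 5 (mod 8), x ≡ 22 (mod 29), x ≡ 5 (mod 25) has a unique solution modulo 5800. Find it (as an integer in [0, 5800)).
x ≡ 805 (mod 5800); the representative in [0, 5800) is 805

The moduli 8, 29, 25 are pairwise coprime, so by the CRT there is a unique solution mod 8·29·25 = 5800.
Solve by successive substitution. Start with x ≡ 5 (mod 8).
  Combine with x ≡ 22 (mod 29): write x = 5 + 8·t and require 5 + 8·t ≡ 22 (mod 29), i.e. 8·t ≡ 22 − 5 ≡ 17 (mod 29). Since 8^(−1) ≡ 11 (mod 29), t ≡ 11·17 ≡ 13 (mod 29). So x ≡ 5 + 8·13 = 109 (mod 232).
  Combine with x ≡ 5 (mod 25): write x = 109 + 232·t and require 109 + 232·t ≡ 5 (mod 25), i.e. 232·t ≡ 5 − 109 ≡ 21 (mod 25). Since 232^(−1) ≡ 18 (mod 25) (232 ≡ 7 (mod 25)), t ≡ 18·21 ≡ 3 (mod 25). So x ≡ 109 + 232·3 = 805 (mod 5800).
Unique solution in [0, 5800): x = 805.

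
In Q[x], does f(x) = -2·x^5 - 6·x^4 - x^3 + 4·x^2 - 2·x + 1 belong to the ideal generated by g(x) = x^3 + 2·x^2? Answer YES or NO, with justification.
NO

In Q[x] the ideal (g) consists of all multiples of g, so f ∈ (g) iff g | f, i.e. iff the remainder of f on division by g is 0. Divide f by g (g is monic, so eliminate the leading term of the running remainder at each step):
  leading term -2·x^5: subtract (-2·x^2)·g(x) = -2·x^5 - 4·x^4, leaving -2·x^4 - x^3 + 4·x^2 - 2·x + 1
  leading term -2·x^4: subtract (-2·x)·g(x) = -2·x^4 - 4·x^3, leaving 3·x^3 + 4·x^2 - 2·x + 1
  leading term 3·x^3: subtract (3)·g(x) = 3·x^3 + 6·x^2, leaving -2·x^2 - 2·x + 1
The remainder r(x) = -2·x^2 - 2·x + 1 ≠ 0 (and deg r < deg g), so g ∤ f, i.e. f ∉ (g).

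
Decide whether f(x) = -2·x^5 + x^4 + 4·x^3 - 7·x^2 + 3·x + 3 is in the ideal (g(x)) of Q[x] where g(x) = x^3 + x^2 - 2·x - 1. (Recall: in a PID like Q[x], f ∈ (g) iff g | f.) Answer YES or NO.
In Q[x] the ideal (g) consists of all multiples of g, so f ∈ (g) iff g | f, i.e. iff the remainder of f on division by g is 0. Divide f by g (g is monic, so eliminate the leading term of the running remainder at each step):
  leading term -2·x^5: subtract (-2·x^2)·g(x) = -2·x^5 - 2·x^4 + 4·x^3 + 2·x^2, leaving 3·x^4 - 9·x^2 + 3·x + 3
  leading term 3·x^4: subtract (3·x)·g(x) = 3·x^4 + 3·x^3 - 6·x^2 - 3·x, leaving -3·x^3 - 3·x^2 + 6·x + 3
  leading term -3·x^3: subtract (-3)·g(x) = -3·x^3 - 3·x^2 + 6·x + 3, leaving 0
The remainder is 0, so f(x) = g(x) · h(x) with h(x) = -2·x^2 + 3·x - 3. Hence g | f, i.e. f ∈ (g).

Final answer: YES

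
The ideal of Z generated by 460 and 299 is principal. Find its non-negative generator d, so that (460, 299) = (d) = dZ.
In the PID Z, (a, b) is generated by gcd(a, b). Compute gcd(460, 299) with the extended Euclidean algorithm, tracking rows (r, s, t) with s·460 + t·299 = r:
  row A: (460, 1, 0)   [1·460 + 0·299 = 460]
  row B: (299, 0, 1)   [0·460 + 1·299 = 299]
  460 = 1·299 + 161   → row C = row A − 1·row B = (161, 1, −1)   [check: 1·460 − 1·299 = 161]
  299 = 1·161 + 138   → row D = row B − 1·row C = (138, −1, 2)   [check: −1·460 + 2·299 = 138]
  161 = 1·138 + 23   → row E = row C − 1·row D = (23, 2, −3)   [check: 2·460 − 3·299 = 23]
  138 = 6·23 + 0   → remainder 0, stop. gcd = 23 (last nonzero row E).
So gcd(460, 299) = 23, with Bézout identity 2·460 − 3·299 = 23. Containment (⊇): the Bézout identity exhibits 23 as an element of (460, 299), giving (23) ⊆ (460, 299). Containment (⊆): since 23 | 460 and 23 | 299 (460 = 23·20, 299 = 23·13), every Z-linear combination of 460 and 299 is divisible by 23, so (460, 299) ⊆ (23). Therefore (460, 299) = (23), d = 23.

Final answer: (460, 299) = (23); d = 23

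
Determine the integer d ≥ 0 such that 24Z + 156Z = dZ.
(24, 156) = (12); d = 12

In the PID Z, (a, b) is generated by gcd(a, b). Compute gcd(156, 24) with the extended Euclidean algorithm, tracking rows (r, s, t) with s·156 + t·24 = r:
  row A: (156, 1, 0)   [1·156 + 0·24 = 156]
  row B: (24, 0, 1)   [0·156 + 1·24 = 24]
  156 = 6·24 + 12   → row C = row A − 6·row B = (12, 1, −6)   [check: 1·156 − 6·24 = 12]
  24 = 2·12 + 0   → remainder 0, stop. gcd = 12 (last nonzero row C).
So gcd(24, 156) = 12, with Bézout identity 1·156 − 6·24 = 12. Containment (⊇): the Bézout identity exhibits 12 as an element of (24, 156), giving (12) ⊆ (24, 156). Containment (⊆): since 12 | 24 and 12 | 156 (24 = 12·2, 156 = 12·13), every Z-linear combination of 24 and 156 is divisible by 12, so (24, 156) ⊆ (12). Therefore (24, 156) = (12), d = 12.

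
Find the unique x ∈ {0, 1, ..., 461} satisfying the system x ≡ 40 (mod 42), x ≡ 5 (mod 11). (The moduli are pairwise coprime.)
The moduli 42, 11 are pairwise coprime, so by the CRT there is a unique solution mod 42·11 = 462.
Solve by successive substitution. Start with x ≡ 40 (mod 42).
  Combine with x ≡ 5 (mod 11): write x = 40 + 42·t and require 40 + 42·t ≡ 5 (mod 11), i.e. 42·t ≡ 5 − 40 ≡ 9 (mod 11). Since 42^(−1) ≡ 5 (mod 11) (42 ≡ 9 (mod 11)), t ≡ 5·9 ≡ 1 (mod 11). So x ≡ 40 + 42·1 = 82 (mod 462).
Unique solution in [0, 462): x = 82.

Final answer: x ≡ 82 (mod 462); the representative in [0, 462) is 82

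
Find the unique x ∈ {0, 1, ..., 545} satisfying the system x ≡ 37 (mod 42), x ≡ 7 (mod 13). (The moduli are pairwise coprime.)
x ≡ 163 (mod 546); the representative in [0, 546) is 163

The moduli 42, 13 are pairwise coprime, so by the CRT there is a unique solution mod 42·13 = 546.
Solve by successive substitution. Start with x ≡ 37 (mod 42).
  Combine with x ≡ 7 (mod 13): write x = 37 + 42·t and require 37 + 42·t ≡ 7 (mod 13), i.e. 42·t ≡ 7 − 37 ≡ 9 (mod 13). Since 42^(−1) ≡ 9 (mod 13) (42 ≡ 3 (mod 13)), t ≡ 9·9 ≡ 3 (mod 13). So x ≡ 37 + 42·3 = 163 (mod 546).
Unique solution in [0, 546): x = 163.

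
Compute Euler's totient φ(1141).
φ is multiplicative, with φ(p^e) = p^e − p^(e−1). Factorise 1141 = 7 · 163. Then
  φ(1141) = (7 − 1) · (163 − 1) = 6 · 162 = 972.

Final answer: φ(1141) = 972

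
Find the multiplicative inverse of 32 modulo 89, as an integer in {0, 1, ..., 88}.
32^(−1) ≡ 64 (mod 89)

Apply the extended Euclidean algorithm to (89, 32), tracking rows (r, s, t) with s·89 + t·32 = r. Each division r_prev = q·r_cur + r_new produces the new row as (previous row) − q·(current row):
  row A: (89, 1, 0)   [1·89 + 0·32 = 89]
  row B: (32, 0, 1)   [0·89 + 1·32 = 32]
  89 = 2·32 + 25   → row C = row A − 2·row B = (25, 1, −2)   [check: 1·89 − 2·32 = 25]
  32 = 1·25 + 7   → row D = row B − 1·row C = (7, −1, 3)   [check: −1·89 + 3·32 = 7]
  25 = 3·7 + 4   → row E = row C − 3·row D = (4, 4, −11)   [check: 4·89 − 11·32 = 4]
  7 = 1·4 + 3   → row F = row D − 1·row E = (3, −5, 14)   [check: −5·89 + 14·32 = 3]
  4 = 1·3 + 1   → row G = row E − 1·row F = (1, 9, −25)   [check: 9·89 − 25·32 = 1]
  3 = 3·1 + 0   → remainder 0, stop. gcd = 1 (last nonzero row G).
The gcd is 1, so 32 is invertible mod 89. The last nonzero row gives 9·89 − 25·32 = 1, so t = −25. So 32^(−1) ≡ −25 ≡ 64 (mod 89). Verify: 32 · 64 = 2048 ≡ 1 (mod 89). ✓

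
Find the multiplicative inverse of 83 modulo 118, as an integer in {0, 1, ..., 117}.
Apply the extended Euclidean algorithm to (118, 83), tracking rows (r, s, t) with s·118 + t·83 = r. Each division r_prev = q·r_cur + r_new produces the new row as (previous row) − q·(current row):
  row A: (118, 1, 0)   [1·118 + 0·83 = 118]
  row B: (83, 0, 1)   [0·118 + 1·83 = 83]
  118 = 1·83 + 35   → row C = row A − 1·row B = (35, 1, −1)   [check: 1·118 − 1·83 = 35]
  83 = 2·35 + 13   → row D = row B − 2·row C = (13, −2, 3)   [check: −2·118 + 3·83 = 13]
  35 = 2·13 + 9   → row E = row C − 2·row D = (9, 5, −7)   [check: 5·118 − 7·83 = 9]
  13 = 1·9 + 4   → row F = row D − 1·row E = (4, −7, 10)   [check: −7·118 + 10·83 = 4]
  9 = 2·4 + 1   → row G = row E − 2·row F = (1, 19, −27)   [check: 19·118 − 27·83 = 1]
  4 = 4·1 + 0   → remainder 0, stop. gcd = 1 (last nonzero row G).
The gcd is 1, so 83 is invertible mod 118. The last nonzero row gives 19·118 − 27·83 = 1, so t = −27. So 83^(−1) ≡ −27 ≡ 91 (mod 118). Verify: 83 · 91 = 7553 ≡ 1 (mod 118). ✓

Final answer: 83^(−1) ≡ 91 (mod 118)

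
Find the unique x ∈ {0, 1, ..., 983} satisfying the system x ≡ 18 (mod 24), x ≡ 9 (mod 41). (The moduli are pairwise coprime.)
The moduli 24, 41 are pairwise coprime, so by the CRT there is a unique solution mod 24·41 = 984.
Solve by successive substitution. Start with x ≡ 18 (mod 24).
  Combine with x ≡ 9 (mod 41): write x = 18 + 24·t and require 18 + 24·t ≡ 9 (mod 41), i.e. 24·t ≡ 9 − 18 ≡ 32 (mod 41). Since 24^(−1) ≡ 12 (mod 41), t ≡ 12·32 ≡ 15 (mod 41). So x ≡ 18 + 24·15 = 378 (mod 984).
Unique solution in [0, 984): x = 378.

Final answer: x ≡ 378 (mod 984); the representative in [0, 984) is 378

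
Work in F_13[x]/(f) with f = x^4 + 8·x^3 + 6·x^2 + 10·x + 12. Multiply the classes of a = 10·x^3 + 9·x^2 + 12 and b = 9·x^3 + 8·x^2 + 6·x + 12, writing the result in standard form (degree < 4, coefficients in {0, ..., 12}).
Multiply as integer polynomials: a · b = 90·x^6 + 161·x^5 + 132·x^4 + 282·x^3 + 204·x^2 + 72·x + 144. Reducing coefficients mod 13: a · b ≡ 12·x^6 + 5·x^5 + 2·x^4 + 9·x^3 + 9·x^2 + 7·x + 1. Now divide by f(x) = x^4 + 8·x^3 + 6·x^2 + 10·x + 12 in F_13[x], eliminating the leading term at each step:
  leading term 12·x^6: subtract (12·x^2)·f(x) = 12·x^6 + 5·x^5 + 7·x^4 + 3·x^3 + x^2, leaving 8·x^4 + 6·x^3 + 8·x^2 + 7·x + 1 (coefficients mod 13)
  leading term 8·x^4: subtract (8)·f(x) = 8·x^4 + 12·x^3 + 9·x^2 + 2·x + 5, leaving 7·x^3 + 12·x^2 + 5·x + 9 (coefficients mod 13)
The degree is now < 4, so this is the remainder. Hence a · b ≡ 7·x^3 + 12·x^2 + 5·x + 9 in F_13[x]/(f).

Final answer: a · b ≡ 7·x^3 + 12·x^2 + 5·x + 9 (mod f(x))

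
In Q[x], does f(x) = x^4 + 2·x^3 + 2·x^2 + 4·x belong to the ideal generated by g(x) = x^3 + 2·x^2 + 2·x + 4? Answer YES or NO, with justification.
YES

In Q[x] the ideal (g) consists of all multiples of g, so f ∈ (g) iff g | f, i.e. iff the remainder of f on division by g is 0. Divide f by g (g is monic, so eliminate the leading term of the running remainder at each step):
  leading term x^4: subtract (x)·g(x) = x^4 + 2·x^3 + 2·x^2 + 4·x, leaving 0
The remainder is 0, so f(x) = g(x) · h(x) with h(x) = x. Hence g | f, i.e. f ∈ (g).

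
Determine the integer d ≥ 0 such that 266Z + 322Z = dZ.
In the PID Z, (a, b) is generated by gcd(a, b). Compute gcd(322, 266) with the extended Euclidean algorithm, tracking rows (r, s, t) with s·322 + t·266 = r:
  row A: (322, 1, 0)   [1·322 + 0·266 = 322]
  row B: (266, 0, 1)   [0·322 + 1·266 = 266]
  322 = 1·266 + 56   → row C = row A − 1·row B = (56, 1, −1)   [check: 1·322 − 1·266 = 56]
  266 = 4·56 + 42   → row D = row B − 4·row C = (42, −4, 5)   [check: −4·322 + 5·266 = 42]
  56 = 1·42 + 14   → row E = row C − 1·row D = (14, 5, −6)   [check: 5·322 − 6·266 = 14]
  42 = 3·14 + 0   → remainder 0, stop. gcd = 14 (last nonzero row E).
So gcd(266, 322) = 14, with Bézout identity 5·322 − 6·266 = 14. Containment (⊇): the Bézout identity exhibits 14 as an element of (266, 322), giving (14) ⊆ (266, 322). Containment (⊆): since 14 | 266 and 14 | 322 (266 = 14·19, 322 = 14·23), every Z-linear combination of 266 and 322 is divisible by 14, so (266, 322) ⊆ (14). Therefore (266, 322) = (14), d = 14.

Final answer: (266, 322) = (14); d = 14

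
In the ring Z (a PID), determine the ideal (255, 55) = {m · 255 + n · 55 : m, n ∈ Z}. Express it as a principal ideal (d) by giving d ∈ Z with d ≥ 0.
(255, 55) = (5); d = 5

In the PID Z, (a, b) is generated by gcd(a, b). Compute gcd(255, 55) with the extended Euclidean algorithm, tracking rows (r, s, t) with s·255 + t·55 = r:
  row A: (255, 1, 0)   [1·255 + 0·55 = 255]
  row B: (55, 0, 1)   [0·255 + 1·55 = 55]
  255 = 4·55 + 35   → row C = row A − 4·row B = (35, 1, −4)   [check: 1·255 − 4·55 = 35]
  55 = 1·35 + 20   → row D = row B − 1·row C = (20, −1, 5)   [check: −1·255 + 5·55 = 20]
  35 = 1·20 + 15   → row E = row C − 1·row D = (15, 2, −9)   [check: 2·255 − 9·55 = 15]
  20 = 1·15 + 5   → row F = row D − 1·row E = (5, −3, 14)   [check: −3·255 + 14·55 = 5]
  15 = 3·5 + 0   → remainder 0, stop. gcd = 5 (last nonzero row F).
So gcd(255, 55) = 5, with Bézout identity −3·255 + 14·55 = 5. Containment (⊇): the Bézout identity exhibits 5 as an element of (255, 55), giving (5) ⊆ (255, 55). Containment (⊆): since 5 | 255 and 5 | 55 (255 = 5·51, 55 = 5·11), every Z-linear combination of 255 and 55 is divisible by 5, so (255, 55) ⊆ (5). Therefore (255, 55) = (5), d = 5.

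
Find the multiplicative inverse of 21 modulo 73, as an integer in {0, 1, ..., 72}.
Apply the extended Euclidean algorithm to (73, 21), tracking rows (r, s, t) with s·73 + t·21 = r. Each division r_prev = q·r_cur + r_new produces the new row as (previous row) − q·(current row):
  row A: (73, 1, 0)   [1·73 + 0·21 = 73]
  row B: (21, 0, 1)   [0·73 + 1·21 = 21]
  73 = 3·21 + 10   → row C = row A − 3·row B = (10, 1, −3)   [check: 1·73 − 3·21 = 10]
  21 = 2·10 + 1   → row D = row B − 2·row C = (1, −2, 7)   [check: −2·73 + 7·21 = 1]
  10 = 10·1 + 0   → remainder 0, stop. gcd = 1 (last nonzero row D).
The gcd is 1, so 21 is invertible mod 73. The last nonzero row gives −2·73 + 7·21 = 1, so t = 7. So 21^(−1) ≡ 7 (mod 73). Verify: 21 · 7 = 147 ≡ 1 (mod 73). ✓

Final answer: 21^(−1) ≡ 7 (mod 73)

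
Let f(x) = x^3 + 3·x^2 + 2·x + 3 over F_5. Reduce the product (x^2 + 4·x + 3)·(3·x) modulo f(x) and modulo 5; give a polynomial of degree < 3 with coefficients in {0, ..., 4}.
Multiply as integer polynomials: a · b = 3·x^3 + 12·x^2 + 9·x. Reducing coefficients mod 5: a · b ≡ 3·x^3 + 2·x^2 + 4·x. Now divide by f(x) = x^3 + 3·x^2 + 2·x + 3 in F_5[x], eliminating the leading term at each step:
  leading term 3·x^3: subtract (3)·f(x) = 3·x^3 + 4·x^2 + x + 4, leaving 3·x^2 + 3·x + 1 (coefficients mod 5)
The degree is now < 3, so this is the remainder. Hence a · b ≡ 3·x^2 + 3·x + 1 in F_5[x]/(f).

Final answer: a · b ≡ 3·x^2 + 3·x + 1 (mod f(x))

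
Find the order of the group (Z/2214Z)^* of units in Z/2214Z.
|(Z/2214Z)^*| = 720

(Z/2214Z)^* consists of the classes a with gcd(a, 2214) = 1, so its order is φ(2214). φ is multiplicative, with φ(p^e) = p^e − p^(e−1). Factorise 2214 = 2 · 3^3 · 41. Then
  φ(2214) = (2 − 1) · (3^3 − 3^2) · (41 − 1) = 1 · 18 · 40 = 720.
Thus |(Z/2214Z)^*| = 720.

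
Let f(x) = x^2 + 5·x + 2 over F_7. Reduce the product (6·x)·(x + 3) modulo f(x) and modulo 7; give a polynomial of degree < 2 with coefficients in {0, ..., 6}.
a · b ≡ 2·x + 2 (mod f(x))

Multiply as integer polynomials: a · b = 6·x^2 + 18·x. Reducing coefficients mod 7: a · b ≡ 6·x^2 + 4·x. Now divide by f(x) = x^2 + 5·x + 2 in F_7[x], eliminating the leading term at each step:
  leading term 6·x^2: subtract (6)·f(x) = 6·x^2 + 2·x + 5, leaving 2·x + 2 (coefficients mod 7)
The degree is now < 2, so this is the remainder. Hence a · b ≡ 2·x + 2 in F_7[x]/(f).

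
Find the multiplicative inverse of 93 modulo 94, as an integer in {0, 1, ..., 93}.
93^(−1) ≡ 93 (mod 94)

Apply the extended Euclidean algorithm to (94, 93), tracking rows (r, s, t) with s·94 + t·93 = r. Each division r_prev = q·r_cur + r_new produces the new row as (previous row) − q·(current row):
  row A: (94, 1, 0)   [1·94 + 0·93 = 94]
  row B: (93, 0, 1)   [0·94 + 1·93 = 93]
  94 = 1·93 + 1   → row C = row A − 1·row B = (1, 1, −1)   [check: 1·94 − 1·93 = 1]
  93 = 93·1 + 0   → remainder 0, stop. gcd = 1 (last nonzero row C).
The gcd is 1, so 93 is invertible mod 94. The last nonzero row gives 1·94 − 1·93 = 1, so t = −1. So 93^(−1) ≡ −1 ≡ 93 (mod 94). Verify: 93 · 93 = 8649 ≡ 1 (mod 94). ✓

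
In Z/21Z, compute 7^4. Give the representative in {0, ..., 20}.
7

Use repeated squaring. Binary(4) = 100. Walk through the bits of the exponent 4 left-to-right: at each bit after the leading one, square the running value, then multiply by 7 if the bit is 1 (always reducing mod 21):
  bit 1 = 1 (leading): start with 7.
  bit 2 = 0: square 7^2 = 49 ≡ 7 (mod 21).
  bit 3 = 0: square 7^2 = 49 ≡ 7 (mod 21).
Final value: 7^4 ≡ 7 (mod 21).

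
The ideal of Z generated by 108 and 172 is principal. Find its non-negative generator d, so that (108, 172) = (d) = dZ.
In the PID Z, (a, b) is generated by gcd(a, b). Compute gcd(172, 108) with the extended Euclidean algorithm, tracking rows (r, s, t) with s·172 + t·108 = r:
  row A: (172, 1, 0)   [1·172 + 0·108 = 172]
  row B: (108, 0, 1)   [0·172 + 1·108 = 108]
  172 = 1·108 + 64   → row C = row A − 1·row B = (64, 1, −1)   [check: 1·172 − 1·108 = 64]
  108 = 1·64 + 44   → row D = row B − 1·row C = (44, −1, 2)   [check: −1·172 + 2·108 = 44]
  64 = 1·44 + 20   → row E = row C − 1·row D = (20, 2, −3)   [check: 2·172 − 3·108 = 20]
  44 = 2·20 + 4   → row F = row D − 2·row E = (4, −5, 8)   [check: −5·172 + 8·108 = 4]
  20 = 5·4 + 0   → remainder 0, stop. gcd = 4 (last nonzero row F).
So gcd(108, 172) = 4, with Bézout identity −5·172 + 8·108 = 4. Containment (⊇): the Bézout identity exhibits 4 as an element of (108, 172), giving (4) ⊆ (108, 172). Containment (⊆): since 4 | 108 and 4 | 172 (108 = 4·27, 172 = 4·43), every Z-linear combination of 108 and 172 is divisible by 4, so (108, 172) ⊆ (4). Therefore (108, 172) = (4), d = 4.

Final answer: (108, 172) = (4); d = 4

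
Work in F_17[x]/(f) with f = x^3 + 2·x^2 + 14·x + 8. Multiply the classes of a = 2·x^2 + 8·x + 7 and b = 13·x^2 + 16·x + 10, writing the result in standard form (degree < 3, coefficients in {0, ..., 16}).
a · b ≡ 13·x^2 + 15·x + 10 (mod f(x))

Multiply as integer polynomials: a · b = 26·x^4 + 136·x^3 + 239·x^2 + 192·x + 70. Reducing coefficients mod 17: a · b ≡ 9·x^4 + x^2 + 5·x + 2. Now divide by f(x) = x^3 + 2·x^2 + 14·x + 8 in F_17[x], eliminating the leading term at each step:
  leading term 9·x^4: subtract (9·x)·f(x) = 9·x^4 + x^3 + 7·x^2 + 4·x, leaving 16·x^3 + 11·x^2 + x + 2 (coefficients mod 17)
  leading term 16·x^3: subtract (16)·f(x) = 16·x^3 + 15·x^2 + 3·x + 9, leaving 13·x^2 + 15·x + 10 (coefficients mod 17)
The degree is now < 3, so this is the remainder. Hence a · b ≡ 13·x^2 + 15·x + 10 in F_17[x]/(f).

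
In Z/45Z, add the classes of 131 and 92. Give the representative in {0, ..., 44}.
Reduce the summands first: 131 ≡ 41, 92 ≡ 2 (mod 45), so 131 + 92 ≡ 41 + 2 (mod 45). 41 + 2 = 43; 43 = 0·45 + 43, so (131 + 92) mod 45 = 43.

Final answer: 43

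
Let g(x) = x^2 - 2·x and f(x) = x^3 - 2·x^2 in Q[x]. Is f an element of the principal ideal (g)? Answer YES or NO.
In Q[x] the ideal (g) consists of all multiples of g, so f ∈ (g) iff g | f, i.e. iff the remainder of f on division by g is 0. Divide f by g (g is monic, so eliminate the leading term of the running remainder at each step):
  leading term x^3: subtract (x)·g(x) = x^3 - 2·x^2, leaving 0
The remainder is 0, so f(x) = g(x) · h(x) with h(x) = x. Hence g | f, i.e. f ∈ (g).

Final answer: YES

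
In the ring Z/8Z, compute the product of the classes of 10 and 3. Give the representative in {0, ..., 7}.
Reduce the factors first: 10 ≡ 2 (mod 8), so 10 · 3 ≡ 2 · 3 (mod 8). 2 · 3 = 6. Dividing by 8: 6 = 0·8 + 6. So (10 · 3) mod 8 = 6.

Final answer: 6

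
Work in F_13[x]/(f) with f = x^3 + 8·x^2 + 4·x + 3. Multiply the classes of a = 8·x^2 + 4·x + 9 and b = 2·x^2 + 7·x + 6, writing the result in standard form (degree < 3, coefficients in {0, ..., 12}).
Multiply as integer polynomials: a · b = 16·x^4 + 64·x^3 + 94·x^2 + 87·x + 54. Reducing coefficients mod 13: a · b ≡ 3·x^4 + 12·x^3 + 3·x^2 + 9·x + 2. Now divide by f(x) = x^3 + 8·x^2 + 4·x + 3 in F_13[x], eliminating the leading term at each step:
  leading term 3·x^4: subtract (3·x)·f(x) = 3·x^4 + 11·x^3 + 12·x^2 + 9·x, leaving x^3 + 4·x^2 + 2 (coefficients mod 13)
  leading term x^3: subtract (1)·f(x) = x^3 + 8·x^2 + 4·x + 3, leaving 9·x^2 + 9·x + 12 (coefficients mod 13)
The degree is now < 3, so this is the remainder. Hence a · b ≡ 9·x^2 + 9·x + 12 in F_13[x]/(f).

Final answer: a · b ≡ 9·x^2 + 9·x + 12 (mod f(x))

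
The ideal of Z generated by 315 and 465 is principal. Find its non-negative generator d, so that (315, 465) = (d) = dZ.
(315, 465) = (15); d = 15

In the PID Z, (a, b) is generated by gcd(a, b). Compute gcd(465, 315) with the extended Euclidean algorithm, tracking rows (r, s, t) with s·465 + t·315 = r:
  row A: (465, 1, 0)   [1·465 + 0·315 = 465]
  row B: (315, 0, 1)   [0·465 + 1·315 = 315]
  465 = 1·315 + 150   → row C = row A − 1·row B = (150, 1, −1)   [check: 1·465 − 1·315 = 150]
  315 = 2·150 + 15   → row D = row B − 2·row C = (15, −2, 3)   [check: −2·465 + 3·315 = 15]
  150 = 10·15 + 0   → remainder 0, stop. gcd = 15 (last nonzero row D).
So gcd(315, 465) = 15, with Bézout identity −2·465 + 3·315 = 15. Containment (⊇): the Bézout identity exhibits 15 as an element of (315, 465), giving (15) ⊆ (315, 465). Containment (⊆): since 15 | 315 and 15 | 465 (315 = 15·21, 465 = 15·31), every Z-linear combination of 315 and 465 is divisible by 15, so (315, 465) ⊆ (15). Therefore (315, 465) = (15), d = 15.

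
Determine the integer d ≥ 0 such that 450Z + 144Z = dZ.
(450, 144) = (18); d = 18

In the PID Z, (a, b) is generated by gcd(a, b). Compute gcd(450, 144) with the extended Euclidean algorithm, tracking rows (r, s, t) with s·450 + t·144 = r:
  row A: (450, 1, 0)   [1·450 + 0·144 = 450]
  row B: (144, 0, 1)   [0·450 + 1·144 = 144]
  450 = 3·144 + 18   → row C = row A − 3·row B = (18, 1, −3)   [check: 1·450 − 3·144 = 18]
  144 = 8·18 + 0   → remainder 0, stop. gcd = 18 (last nonzero row C).
So gcd(450, 144) = 18, with Bézout identity 1·450 − 3·144 = 18. Containment (⊇): the Bézout identity exhibits 18 as an element of (450, 144), giving (18) ⊆ (450, 144). Containment (⊆): since 18 | 450 and 18 | 144 (450 = 18·25, 144 = 18·8), every Z-linear combination of 450 and 144 is divisible by 18, so (450, 144) ⊆ (18). Therefore (450, 144) = (18), d = 18.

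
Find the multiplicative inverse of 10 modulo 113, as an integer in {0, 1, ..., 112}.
10^(−1) ≡ 34 (mod 113)

Apply the extended Euclidean algorithm to (113, 10), tracking rows (r, s, t) with s·113 + t·10 = r. Each division r_prev = q·r_cur + r_new produces the new row as (previous row) − q·(current row):
  row A: (113, 1, 0)   [1·113 + 0·10 = 113]
  row B: (10, 0, 1)   [0·113 + 1·10 = 10]
  113 = 11·10 + 3   → row C = row A − 11·row B = (3, 1, −11)   [check: 1·113 − 11·10 = 3]
  10 = 3·3 + 1   → row D = row B − 3·row C = (1, −3, 34)   [check: −3·113 + 34·10 = 1]
  3 = 3·1 + 0   → remainder 0, stop. gcd = 1 (last nonzero row D).
The gcd is 1, so 10 is invertible mod 113. The last nonzero row gives −3·113 + 34·10 = 1, so t = 34. So 10^(−1) ≡ 34 (mod 113). Verify: 10 · 34 = 340 ≡ 1 (mod 113). ✓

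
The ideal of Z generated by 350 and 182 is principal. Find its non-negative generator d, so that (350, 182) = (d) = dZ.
(350, 182) = (14); d = 14

In the PID Z, (a, b) is generated by gcd(a, b). Compute gcd(350, 182) with the extended Euclidean algorithm, tracking rows (r, s, t) with s·350 + t·182 = r:
  row A: (350, 1, 0)   [1·350 + 0·182 = 350]
  row B: (182, 0, 1)   [0·350 + 1·182 = 182]
  350 = 1·182 + 168   → row C = row A − 1·row B = (168, 1, −1)   [check: 1·350 − 1·182 = 168]
  182 = 1·168 + 14   → row D = row B − 1·row C = (14, −1, 2)   [check: −1·350 + 2·182 = 14]
  168 = 12·14 + 0   → remainder 0, stop. gcd = 14 (last nonzero row D).
So gcd(350, 182) = 14, with Bézout identity −1·350 + 2·182 = 14. Containment (⊇): the Bézout identity exhibits 14 as an element of (350, 182), giving (14) ⊆ (350, 182). Containment (⊆): since 14 | 350 and 14 | 182 (350 = 14·25, 182 = 14·13), every Z-linear combination of 350 and 182 is divisible by 14, so (350, 182) ⊆ (14). Therefore (350, 182) = (14), d = 14.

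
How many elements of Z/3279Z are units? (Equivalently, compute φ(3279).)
An element a ∈ Z/3279Z is a unit iff gcd(a, 3279) = 1, so the number of units is φ(3279). φ is multiplicative, with φ(p^e) = p^e − p^(e−1). Factorise 3279 = 3 · 1093. Then
  φ(3279) = (3 − 1) · (1093 − 1) = 2 · 1092 = 2184.

Final answer: Z/3279Z has φ(3279) = 2184 units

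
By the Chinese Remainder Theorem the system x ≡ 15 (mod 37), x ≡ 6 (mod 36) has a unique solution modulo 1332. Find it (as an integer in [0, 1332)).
The moduli 37, 36 are pairwise coprime, so by the CRT there is a unique solution mod 37·36 = 1332.
Solve by successive substitution. Start with x ≡ 15 (mod 37).
  Combine with x ≡ 6 (mod 36): write x = 15 + 37·t and require 15 + 37·t ≡ 6 (mod 36), i.e. 37·t ≡ 6 − 15 ≡ 27 (mod 36). Since 37^(−1) ≡ 1 (mod 36) (37 ≡ 1 (mod 36)), t ≡ 1·27 ≡ 27 (mod 36). So x ≡ 15 + 37·27 = 1014 (mod 1332).
Unique solution in [0, 1332): x = 1014.

Final answer: x ≡ 1014 (mod 1332); the representative in [0, 1332) is 1014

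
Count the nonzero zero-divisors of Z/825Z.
Z/825Z has 424 nonzero zero-divisors

In Z/825Z each nonzero element is either a unit (gcd with 825 is 1) or a zero-divisor (gcd > 1). The number of units is φ(825): factorise 825 = 3 · 5^2 · 11, so φ(825) = (3 − 1) · (5^2 − 5^1) · (11 − 1) = 2 · 20 · 10 = 400. The nonzero elements number 825 − 1 = 824. Hence the nonzero zero-divisors number 824 − 400 = 424.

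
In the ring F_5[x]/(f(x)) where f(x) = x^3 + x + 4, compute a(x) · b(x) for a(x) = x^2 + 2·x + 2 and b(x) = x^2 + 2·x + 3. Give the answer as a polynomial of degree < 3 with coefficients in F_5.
a · b ≡ 3·x^2 + 2·x (mod f(x))

Multiply as integer polynomials: a · b = x^4 + 4·x^3 + 9·x^2 + 10·x + 6. Reducing coefficients mod 5: a · b ≡ x^4 + 4·x^3 + 4·x^2 + 1. Now divide by f(x) = x^3 + x + 4 in F_5[x], eliminating the leading term at each step:
  leading term x^4: subtract (x)·f(x) = x^4 + x^2 + 4·x, leaving 4·x^3 + 3·x^2 + x + 1 (coefficients mod 5)
  leading term 4·x^3: subtract (4)·f(x) = 4·x^3 + 4·x + 1, leaving 3·x^2 + 2·x (coefficients mod 5)
The degree is now < 3, so this is the remainder. Hence a · b ≡ 3·x^2 + 2·x in F_5[x]/(f).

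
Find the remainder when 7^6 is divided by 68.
9

Use repeated squaring. Binary(6) = 110. Walk through the bits of the exponent 6 left-to-right: at each bit after the leading one, square the running value, then multiply by 7 if the bit is 1 (always reducing mod 68):
  bit 1 = 1 (leading): start with 7.
  bit 2 = 1: square 7^2 = 49; bit is 1, so multiply 49·7 = 343 ≡ 3 (mod 68).
  bit 3 = 0: square 3^2 = 9 (mod 68).
Final value: 7^6 ≡ 9 (mod 68).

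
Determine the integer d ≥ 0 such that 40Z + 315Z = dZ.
(40, 315) = (5); d = 5

In the PID Z, (a, b) is generated by gcd(a, b). Compute gcd(315, 40) with the extended Euclidean algorithm, tracking rows (r, s, t) with s·315 + t·40 = r:
  row A: (315, 1, 0)   [1·315 + 0·40 = 315]
  row B: (40, 0, 1)   [0·315 + 1·40 = 40]
  315 = 7·40 + 35   → row C = row A − 7·row B = (35, 1, −7)   [check: 1·315 − 7·40 = 35]
  40 = 1·35 + 5   → row D = row B − 1·row C = (5, −1, 8)   [check: −1·315 + 8·40 = 5]
  35 = 7·5 + 0   → remainder 0, stop. gcd = 5 (last nonzero row D).
So gcd(40, 315) = 5, with Bézout identity −1·315 + 8·40 = 5. Containment (⊇): the Bézout identity exhibits 5 as an element of (40, 315), giving (5) ⊆ (40, 315). Containment (⊆): since 5 | 40 and 5 | 315 (40 = 5·8, 315 = 5·63), every Z-linear combination of 40 and 315 is divisible by 5, so (40, 315) ⊆ (5). Therefore (40, 315) = (5), d = 5.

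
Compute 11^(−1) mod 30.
11^(−1) ≡ 11 (mod 30)

Apply the extended Euclidean algorithm to (30, 11), tracking rows (r, s, t) with s·30 + t·11 = r. Each division r_prev = q·r_cur + r_new produces the new row as (previous row) − q·(current row):
  row A: (30, 1, 0)   [1·30 + 0·11 = 30]
  row B: (11, 0, 1)   [0·30 + 1·11 = 11]
  30 = 2·11 + 8   → row C = row A − 2·row B = (8, 1, −2)   [check: 1·30 − 2·11 = 8]
  11 = 1·8 + 3   → row D = row B − 1·row C = (3, −1, 3)   [check: −1·30 + 3·11 = 3]
  8 = 2·3 + 2   → row E = row C − 2·row D = (2, 3, −8)   [check: 3·30 − 8·11 = 2]
  3 = 1·2 + 1   → row F = row D − 1·row E = (1, −4, 11)   [check: −4·30 + 11·11 = 1]
  2 = 2·1 + 0   → remainder 0, stop. gcd = 1 (last nonzero row F).
The gcd is 1, so 11 is invertible mod 30. The last nonzero row gives −4·30 + 11·11 = 1, so t = 11. So 11^(−1) ≡ 11 (mod 30). Verify: 11 · 11 = 121 ≡ 1 (mod 30). ✓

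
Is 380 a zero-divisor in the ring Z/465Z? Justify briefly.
gcd(380, 465) = 5 > 1, so 380 is not a unit in Z/465Z. In Z/nZ every nonzero non-unit is a zero-divisor: explicitly, take b = 465/gcd = 93 ≠ 0 (mod 465); then 380·93 = 35340 = 76·465, i.e. 380·93 ≡ 0 (mod 465). So 380 is a zero-divisor.

Final answer: YES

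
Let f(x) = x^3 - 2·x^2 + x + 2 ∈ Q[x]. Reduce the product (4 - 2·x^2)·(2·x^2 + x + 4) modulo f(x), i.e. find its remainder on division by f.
First multiply in Q[x] without reducing: a · b = -4·x^4 - 2·x^3 + 4·x + 16. Now divide by f(x) = x^3 - 2·x^2 + x + 2, eliminating the leading term at each step:
  leading term -4·x^4: subtract (-4·x)·f(x) = -4·x^4 + 8·x^3 - 4·x^2 - 8·x, leaving -10·x^3 + 4·x^2 + 12·x + 16
  leading term -10·x^3: subtract (-10)·f(x) = -10·x^3 + 20·x^2 - 10·x - 20, leaving -16·x^2 + 22·x + 36
The degree is now < 3, so this is the remainder. Hence a · b ≡ -16·x^2 + 22·x + 36 in Q[x]/(f).

Final answer: a · b ≡ -16·x^2 + 22·x + 36 (mod f(x))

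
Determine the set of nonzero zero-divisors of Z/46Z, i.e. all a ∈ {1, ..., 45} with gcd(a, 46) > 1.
nonzero zero-divisors of Z/46Z = {2, 4, 6, 8, 10, 12, 14, 16, 18, 20, 22, 23, 24, 26, 28, 30, 32, 34, 36, 38, 40, 42, 44}

An element a ∈ Z/46Z (with a ≠ 0) is a zero-divisor iff gcd(a, 46) > 1 (because a is a unit precisely when gcd(a, n) = 1, and in Z/nZ every nonzero, non-unit element is a zero-divisor). Scan a = 1, ..., 45 and keep those with gcd(a, 46) > 1:
  gcd(2, 46) = 2, gcd(4, 46) = 2, gcd(6, 46) = 2, gcd(8, 46) = 2, gcd(10, 46) = 2, gcd(12, 46) = 2, gcd(14, 46) = 2, gcd(16, 46) = 2, gcd(18, 46) = 2, gcd(20, 46) = 2, gcd(22, 46) = 2, gcd(23, 46) = 23, gcd(24, 46) = 2, gcd(26, 46) = 2, gcd(28, 46) = 2, gcd(30, 46) = 2, gcd(32, 46) = 2, gcd(34, 46) = 2, gcd(36, 46) = 2, gcd(38, 46) = 2, gcd(40, 46) = 2, gcd(42, 46) = 2, gcd(44, 46) = 2.
All other a ∈ {1, ..., 45} have gcd(a, 46) = 1 and are units. So the nonzero zero-divisors are exactly the 23 values of a appearing in this scan.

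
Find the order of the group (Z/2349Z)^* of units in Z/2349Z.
|(Z/2349Z)^*| = 1512

(Z/2349Z)^* consists of the classes a with gcd(a, 2349) = 1, so its order is φ(2349). φ is multiplicative, with φ(p^e) = p^e − p^(e−1). Factorise 2349 = 3^4 · 29. Then
  φ(2349) = (3^4 − 3^3) · (29 − 1) = 54 · 28 = 1512.
Thus |(Z/2349Z)^*| = 1512.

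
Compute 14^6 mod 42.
28

Use repeated squaring. Binary(6) = 110. Walk through the bits of the exponent 6 left-to-right: at each bit after the leading one, square the running value, then multiply by 14 if the bit is 1 (always reducing mod 42):
  bit 1 = 1 (leading): start with 14.
  bit 2 = 1: square 14^2 = 196 ≡ 28; bit is 1, so multiply 28·14 = 392 ≡ 14 (mod 42).
  bit 3 = 0: square 14^2 = 196 ≡ 28 (mod 42).
Final value: 14^6 ≡ 28 (mod 42).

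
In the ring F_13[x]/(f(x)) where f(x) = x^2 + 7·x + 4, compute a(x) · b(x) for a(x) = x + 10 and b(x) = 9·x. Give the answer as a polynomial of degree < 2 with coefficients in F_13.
Multiply as integer polynomials: a · b = 9·x^2 + 90·x. Reducing coefficients mod 13: a · b ≡ 9·x^2 + 12·x. Now divide by f(x) = x^2 + 7·x + 4 in F_13[x], eliminating the leading term at each step:
  leading term 9·x^2: subtract (9)·f(x) = 9·x^2 + 11·x + 10, leaving x + 3 (coefficients mod 13)
The degree is now < 2, so this is the remainder. Hence a · b ≡ x + 3 in F_13[x]/(f).

Final answer: a · b ≡ x + 3 (mod f(x))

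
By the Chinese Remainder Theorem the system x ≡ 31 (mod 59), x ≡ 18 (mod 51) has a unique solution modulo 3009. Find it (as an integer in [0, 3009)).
The moduli 59, 51 are pairwise coprime, so by the CRT there is a unique solution mod 59·51 = 3009.
Solve by successive substitution. Start with x ≡ 31 (mod 59).
  Combine with x ≡ 18 (mod 51): write x = 31 + 59·t and require 31 + 59·t ≡ 18 (mod 51), i.e. 59·t ≡ 18 − 31 ≡ 38 (mod 51). Since 59^(−1) ≡ 32 (mod 51) (59 ≡ 8 (mod 51)), t ≡ 32·38 ≡ 43 (mod 51). So x ≡ 31 + 59·43 = 2568 (mod 3009).
Unique solution in [0, 3009): x = 2568.

Final answer: x ≡ 2568 (mod 3009); the representative in [0, 3009) is 2568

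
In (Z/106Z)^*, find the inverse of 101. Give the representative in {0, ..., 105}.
Apply the extended Euclidean algorithm to (106, 101), tracking rows (r, s, t) with s·106 + t·101 = r. Each division r_prev = q·r_cur + r_new produces the new row as (previous row) − q·(current row):
  row A: (106, 1, 0)   [1·106 + 0·101 = 106]
  row B: (101, 0, 1)   [0·106 + 1·101 = 101]
  106 = 1·101 + 5   → row C = row A − 1·row B = (5, 1, −1)   [check: 1·106 − 1·101 = 5]
  101 = 20·5 + 1   → row D = row B − 20·row C = (1, −20, 21)   [check: −20·106 + 21·101 = 1]
  5 = 5·1 + 0   → remainder 0, stop. gcd = 1 (last nonzero row D).
The gcd is 1, so 101 is invertible mod 106. The last nonzero row gives −20·106 + 21·101 = 1, so t = 21. So 101^(−1) ≡ 21 (mod 106). Verify: 101 · 21 = 2121 ≡ 1 (mod 106). ✓

Final answer: 101^(−1) ≡ 21 (mod 106)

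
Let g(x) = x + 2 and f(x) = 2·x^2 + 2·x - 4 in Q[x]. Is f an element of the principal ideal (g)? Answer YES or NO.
YES

In Q[x] the ideal (g) consists of all multiples of g, so f ∈ (g) iff g | f, i.e. iff the remainder of f on division by g is 0. Divide f by g (g is monic, so eliminate the leading term of the running remainder at each step):
  leading term 2·x^2: subtract (2·x)·g(x) = 2·x^2 + 4·x, leaving -2·x - 4
  leading term -2·x: subtract (-2)·g(x) = -2·x - 4, leaving 0
The remainder is 0, so f(x) = g(x) · h(x) with h(x) = 2·x - 2. Hence g | f, i.e. f ∈ (g).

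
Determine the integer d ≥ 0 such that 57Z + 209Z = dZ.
(57, 209) = (19); d = 19

In the PID Z, (a, b) is generated by gcd(a, b). Compute gcd(209, 57) with the extended Euclidean algorithm, tracking rows (r, s, t) with s·209 + t·57 = r:
  row A: (209, 1, 0)   [1·209 + 0·57 = 209]
  row B: (57, 0, 1)   [0·209 + 1·57 = 57]
  209 = 3·57 + 38   → row C = row A − 3·row B = (38, 1, −3)   [check: 1·209 − 3·57 = 38]
  57 = 1·38 + 19   → row D = row B − 1·row C = (19, −1, 4)   [check: −1·209 + 4·57 = 19]
  38 = 2·19 + 0   → remainder 0, stop. gcd = 19 (last nonzero row D).
So gcd(57, 209) = 19, with Bézout identity −1·209 + 4·57 = 19. Containment (⊇): the Bézout identity exhibits 19 as an element of (57, 209), giving (19) ⊆ (57, 209). Containment (⊆): since 19 | 57 and 19 | 209 (57 = 19·3, 209 = 19·11), every Z-linear combination of 57 and 209 is divisible by 19, so (57, 209) ⊆ (19). Therefore (57, 209) = (19), d = 19.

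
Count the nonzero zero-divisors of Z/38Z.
Z/38Z has 19 nonzero zero-divisors

In Z/38Z each nonzero element is either a unit (gcd with 38 is 1) or a zero-divisor (gcd > 1). The number of units is φ(38): factorise 38 = 2 · 19, so φ(38) = (2 − 1) · (19 − 1) = 1 · 18 = 18. The nonzero elements number 38 − 1 = 37. Hence the nonzero zero-divisors number 37 − 18 = 19.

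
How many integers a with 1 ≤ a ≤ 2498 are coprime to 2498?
The number of a ∈ {1, ..., 2498} with gcd(a, 2498) = 1 is by definition Euler's totient φ(2498). φ is multiplicative, with φ(p^e) = p^e − p^(e−1). Factorise 2498 = 2 · 1249. Then
  φ(2498) = (2 − 1) · (1249 − 1) = 1 · 1248 = 1248.
So there are 1248 such integers.

Final answer: 1248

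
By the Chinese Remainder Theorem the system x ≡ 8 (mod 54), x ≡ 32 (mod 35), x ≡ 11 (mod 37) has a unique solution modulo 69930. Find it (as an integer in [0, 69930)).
The moduli 54, 35, 37 are pairwise coprime, so by the CRT there is a unique solution mod 54·35·37 = 69930.
Solve by successive substitution. Start with x ≡ 8 (mod 54).
  Combine with x ≡ 32 (mod 35): write x = 8 + 54·t and require 8 + 54·t ≡ 32 (mod 35), i.e. 54·t ≡ 32 − 8 ≡ 24 (mod 35). Since 54^(−1) ≡ 24 (mod 35) (54 ≡ 19 (mod 35)), t ≡ 24·24 ≡ 16 (mod 35). So x ≡ 8 + 54·16 = 872 (mod 1890).
  Combine with x ≡ 11 (mod 37): write x = 872 + 1890·t and require 872 + 1890·t ≡ 11 (mod 37), i.e. 1890·t ≡ 11 − 872 ≡ 27 (mod 37). Since 1890^(−1) ≡ 25 (mod 37) (1890 ≡ 3 (mod 37)), t ≡ 25·27 ≡ 9 (mod 37). So x ≡ 872 + 1890·9 = 17882 (mod 69930).
Unique solution in [0, 69930): x = 17882.

Final answer: x ≡ 17882 (mod 69930); the representative in [0, 69930) is 17882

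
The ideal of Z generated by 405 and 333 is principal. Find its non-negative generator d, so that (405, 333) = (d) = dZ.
(405, 333) = (9); d = 9

In the PID Z, (a, b) is generated by gcd(a, b). Compute gcd(405, 333) with the extended Euclidean algorithm, tracking rows (r, s, t) with s·405 + t·333 = r:
  row A: (405, 1, 0)   [1·405 + 0·333 = 405]
  row B: (333, 0, 1)   [0·405 + 1·333 = 333]
  405 = 1·333 + 72   → row C = row A − 1·row B = (72, 1, −1)   [check: 1·405 − 1·333 = 72]
  333 = 4·72 + 45   → row D = row B − 4·row C = (45, −4, 5)   [check: −4·405 + 5·333 = 45]
  72 = 1·45 + 27   → row E = row C − 1·row D = (27, 5, −6)   [check: 5·405 − 6·333 = 27]
  45 = 1·27 + 18   → row F = row D − 1·row E = (18, −9, 11)   [check: −9·405 + 11·333 = 18]
  27 = 1·18 + 9   → row G = row E − 1·row F = (9, 14, −17)   [check: 14·405 − 17·333 = 9]
  18 = 2·9 + 0   → remainder 0, stop. gcd = 9 (last nonzero row G).
So gcd(405, 333) = 9, with Bézout identity 14·405 − 17·333 = 9. Containment (⊇): the Bézout identity exhibits 9 as an element of (405, 333), giving (9) ⊆ (405, 333). Containment (⊆): since 9 | 405 and 9 | 333 (405 = 9·45, 333 = 9·37), every Z-linear combination of 405 and 333 is divisible by 9, so (405, 333) ⊆ (9). Therefore (405, 333) = (9), d = 9.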